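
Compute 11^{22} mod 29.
13

Using successive squaring:
Binary expansion of 22: 10110
Powers of 11 mod 29 (each is the square of the previous):
  11^1 ≡ 11 (mod 29)
  11^2 ≡ 11² = 121 ≡ 5 (mod 29)
  11^4 ≡ 5² = 25 ≡ 25 (mod 29)
  11^8 ≡ 25² = 625 ≡ 16 (mod 29)
  11^16 ≡ 16² = 256 ≡ 24 (mod 29)
22 = 16 + 4 + 2, so 11^22 = 11^16 × 11^4 × 11^2 ≡ 24 × 25 × 5 (mod 29)
Multiplying step by step:
  24 × 25 = 600 ≡ 20 (mod 29)
  20 × 5 = 100 ≡ 13 (mod 29)
Result: 11^22 ≡ 13 (mod 29)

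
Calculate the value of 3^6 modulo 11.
6 = 4 + 2 (binary 110). Repeated squaring mod 11: 3^1 ≡ 3; 3^2 ≡ 3² = 9 ≡ 9; 3^4 ≡ 9² = 81 ≡ 4. Multiply: 3^6 = 3^4 × 3^2 ≡ 4 × 9 (mod 11): 4 × 9 = 36 ≡ 3. So 3^6 ≡ 3 (mod 11).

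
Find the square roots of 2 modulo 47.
The square roots of 2 mod 47 are 7 and 40. Verify: 7² = 49 ≡ 2 (mod 47)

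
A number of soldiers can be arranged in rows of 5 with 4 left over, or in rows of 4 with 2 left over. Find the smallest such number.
M = 5 × 4 = 20. M₁ = 4, y₁ ≡ 4 (mod 5). M₂ = 5, y₂ ≡ 1 (mod 4). y = 4×4×4 + 2×5×1 ≡ 14 (mod 20). The smallest positive such number is 14.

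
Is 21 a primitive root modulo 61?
No

To verify, check if 21^(60/q) ≢ 1 (mod 61) for each prime divisor q of 60
Divisors of 60 = 60: [1, 2, 3, 4, 5, 6, 10, 12, 15, 20, 30, 60]
  21^(60/2) = 21^30 ≡ 60 (mod 61)
  21^(60/3) = 21^20 ≡ 47 (mod 61)
  21^(60/5) = 21^12 ≡ 1 (mod 61)
Conclusion: 21 is not a primitive root modulo 61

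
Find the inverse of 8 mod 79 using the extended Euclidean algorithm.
Extended GCD: 8(10) + 79(-1) = 1. So 8^(-1) ≡ 10 ≡ 10 (mod 79). Verify: 8 × 10 = 80 ≡ 1 (mod 79)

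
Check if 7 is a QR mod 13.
By Euler's criterion: 7^{6} ≡ 12 (mod 13). Since this equals -1 (≡ 12), 7 is not a QR.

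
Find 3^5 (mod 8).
5 = 4 + 1 (binary 101). Repeated squaring mod 8: 3^1 ≡ 3; 3^2 ≡ 3² = 9 ≡ 1; 3^4 ≡ 1² = 1 ≡ 1. Multiply: 3^5 = 3^4 × 3^1 ≡ 1 × 3 (mod 8): 1 × 3 = 3 ≡ 3. So 3^5 ≡ 3 (mod 8).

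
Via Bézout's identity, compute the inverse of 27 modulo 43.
Extended GCD: 27(8) + 43(-5) = 1. So 27^(-1) ≡ 8 ≡ 8 (mod 43). Verify: 27 × 8 = 216 ≡ 1 (mod 43)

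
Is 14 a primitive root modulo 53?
p - 1 = 52 has prime divisors 2, 13. Check 14^(52/q) mod 53 for each: 14^(52/2) = 14^26 ≡ 52, 14^(52/13) = 14^4 ≡ 44 (mod 53). None of these is 1, so 14 has order 52 = φ(53), so it is a primitive root mod 53.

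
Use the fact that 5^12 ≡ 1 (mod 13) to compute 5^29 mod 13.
By Fermat: 5^{12} ≡ 1 (mod 13). 29 = 2×12 + 5. So 5^{29} ≡ 5^{5} ≡ 5 (mod 13)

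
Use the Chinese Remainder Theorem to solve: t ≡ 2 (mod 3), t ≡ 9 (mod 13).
M = 3 × 13 = 39. M₁ = 13, y₁ ≡ 1 (mod 3). M₂ = 3, y₂ ≡ 9 (mod 13). t = 2×13×1 + 9×3×9 ≡ 35 (mod 39)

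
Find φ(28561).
26364

Prime factorization: 28561 = 13^4
Using the formula φ(n) = n × Π(1 - 1/p) for each prime factor p:
φ(28561) = 28561 × (1 - 1/13)
φ(28561) = 26364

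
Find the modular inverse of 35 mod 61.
35^(-1) ≡ 7 (mod 61). Verification: 35 × 7 = 245 ≡ 1 (mod 61)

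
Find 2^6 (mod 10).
6 = 4 + 2 (binary 110). Repeated squaring mod 10: 2^1 ≡ 2; 2^2 ≡ 2² = 4 ≡ 4; 2^4 ≡ 4² = 16 ≡ 6. Multiply: 2^6 = 2^4 × 2^2 ≡ 6 × 4 (mod 10): 6 × 4 = 24 ≡ 4. So 2^6 ≡ 4 (mod 10).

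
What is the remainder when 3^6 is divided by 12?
6 = 4 + 2 (binary 110). Repeated squaring mod 12: 3^1 ≡ 3; 3^2 ≡ 3² = 9 ≡ 9; 3^4 ≡ 9² = 81 ≡ 9. Multiply: 3^6 = 3^4 × 3^2 ≡ 9 × 9 (mod 12): 9 × 9 = 81 ≡ 9. So 3^6 ≡ 9 (mod 12).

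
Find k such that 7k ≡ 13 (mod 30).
19

Since gcd(7, 30) = 1 divides 13, a solution exists.
Multiply both sides by the inverse of 7 mod 30:
  7^(-1) mod 30 = 13
  x ≡ 13 × 13 ≡ 169 ≡ 19 (mod 30)
Verification: 7 × 19 = 133 = 4 × 30 + 13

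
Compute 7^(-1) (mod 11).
7^(-1) ≡ 8 (mod 11). Verification: 7 × 8 = 56 ≡ 1 (mod 11)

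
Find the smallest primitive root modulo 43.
p - 1 = 42 has prime divisors 2, 3, 7. h is a primitive root mod 43 iff h^(42/q) ≢ 1 (mod 43) for each such q.
h = 2: 2^21 ≡ 42, 2^14 ≡ 1, 2^6 ≡ 21 (mod 43); 2^14 ≡ 1, so not a primitive root.
h = 3: 3^21 ≡ 42, 3^14 ≡ 36, 3^6 ≡ 41 (mod 43); none is 1, so 3 has order 42 and is a primitive root.
The smallest primitive root mod 43 is g = 3.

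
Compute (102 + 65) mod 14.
13

(102 + 65) = 167
167 mod 14 = 13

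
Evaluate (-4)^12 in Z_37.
Using repeated squaring. (-4) ≡ 33 (mod 37). 12 = 8 + 4 (binary 1100). Repeated squaring mod 37: 33^1 ≡ 33; 33^2 ≡ 33² = 1089 ≡ 16; 33^4 ≡ 16² = 256 ≡ 34; 33^8 ≡ 34² = 1156 ≡ 9. Multiply: (-4)^12 ≡ 33^8 × 33^4 ≡ 9 × 34 (mod 37): 9 × 34 = 306 ≡ 10. So (-4)^12 ≡ 10 (mod 37).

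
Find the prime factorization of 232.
2^3 × 29

Divide by primes starting from smallest:
232 ÷ 2 = 116
116 ÷ 2 = 58
58 ÷ 2 = 29
29 ÷ 29 = 1

232 = 2^3 × 29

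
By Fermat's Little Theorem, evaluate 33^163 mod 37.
By Fermat: 33^{36} ≡ 1 (mod 37). 163 = 4×36 + 19. So 33^{163} ≡ 33^{19} ≡ 33 (mod 37)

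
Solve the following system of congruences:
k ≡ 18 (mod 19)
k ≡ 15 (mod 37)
607

Using the Chinese Remainder Theorem:
M = product of moduli = 703
For equation 1: M_1 = 37, 37 ≡ 18 (mod 19), inverse of 37 mod 19 is 18 (check: 18 × 18 = 324 ≡ 1 (mod 19))
For equation 2: M_2 = 19, 19 ≡ 19 (mod 37), inverse of 19 mod 37 is 2 (check: 19 × 2 = 38 ≡ 1 (mod 37))
Combine: k ≡ Σ r_i×M_i×(M_i⁻¹ mod m_i) = 18×37×18 + 15×19×2 = 11988 + 570 = 12558
12558 mod 703 = 607
k ≡ 607 (mod 703)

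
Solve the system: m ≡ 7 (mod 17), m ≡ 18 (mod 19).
M = 17 × 19 = 323. M₁ = 19, y₁ ≡ 9 (mod 17). M₂ = 17, y₂ ≡ 9 (mod 19). m = 7×19×9 + 18×17×9 ≡ 75 (mod 323)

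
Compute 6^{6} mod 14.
8

Using successive squaring:
Binary expansion of 6: 110
Powers of 6 mod 14 (each is the square of the previous):
  6^1 ≡ 6 (mod 14)
  6^2 ≡ 6² = 36 ≡ 8 (mod 14)
  6^4 ≡ 8² = 64 ≡ 8 (mod 14)
6 = 4 + 2, so 6^6 = 6^4 × 6^2 ≡ 8 × 8 (mod 14)
Multiplying step by step:
  8 × 8 = 64 ≡ 8 (mod 14)
Result: 6^6 ≡ 8 (mod 14)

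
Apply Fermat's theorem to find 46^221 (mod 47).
By Fermat: 46^{46} ≡ 1 (mod 47). 221 = 4×46 + 37. So 46^{221} ≡ 46^{37} ≡ 46 (mod 47)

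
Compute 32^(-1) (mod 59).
32^(-1) ≡ 24 (mod 59). Verification: 32 × 24 = 768 ≡ 1 (mod 59)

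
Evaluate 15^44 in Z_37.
Using Fermat: 15^{36} ≡ 1 (mod 37). 44 ≡ 8 (mod 36). So 15^{44} ≡ 15^{8} ≡ 7 (mod 37)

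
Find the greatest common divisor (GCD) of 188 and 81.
1

Using the Euclidean algorithm:
188 = 2 × 81 + 26
81 = 3 × 26 + 3
26 = 8 × 3 + 2
3 = 1 × 2 + 1
2 = 2 × 1 + 0

GCD(188, 81) = 1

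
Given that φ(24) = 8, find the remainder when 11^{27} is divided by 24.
By Euler: 11^{8} ≡ 1 (mod 24) since gcd(11, 24) = 1. 27 = 3×8 + 3. So 11^{27} ≡ 11^{3} ≡ 11 (mod 24)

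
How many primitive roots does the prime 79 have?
Number of primitive roots mod 79 = φ(78) = 24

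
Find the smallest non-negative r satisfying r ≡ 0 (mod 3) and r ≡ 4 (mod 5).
M = 3 × 5 = 15. M₁ = 5, y₁ ≡ 2 (mod 3). M₂ = 3, y₂ ≡ 2 (mod 5). r = 0×5×2 + 4×3×2 ≡ 9 (mod 15)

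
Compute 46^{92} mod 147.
142

Using successive squaring:
Binary expansion of 92: 1011100
Powers of 46 mod 147 (each is the square of the previous):
  46^1 ≡ 46 (mod 147)
  46^2 ≡ 46² = 2116 ≡ 58 (mod 147)
  46^4 ≡ 58² = 3364 ≡ 130 (mod 147)
  46^8 ≡ 130² = 16900 ≡ 142 (mod 147)
  46^16 ≡ 142² = 20164 ≡ 25 (mod 147)
  46^32 ≡ 25² = 625 ≡ 37 (mod 147)
  46^64 ≡ 37² = 1369 ≡ 46 (mod 147)
92 = 64 + 16 + 8 + 4, so 46^92 = 46^64 × 46^16 × 46^8 × 46^4 ≡ 46 × 25 × 142 × 130 (mod 147)
Multiplying step by step:
  46 × 25 = 1150 ≡ 121 (mod 147)
  121 × 142 = 17182 ≡ 130 (mod 147)
  130 × 130 = 16900 ≡ 142 (mod 147)
Result: 46^92 ≡ 142 (mod 147)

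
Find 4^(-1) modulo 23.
6

Using Extended Euclidean Algorithm:
gcd(4, 23) = 1
Bezout coefficients: 4 × 6 + 23 × -1 = 1
So 4 × 6 ≡ 1 (mod 23)
The inverse is 6 mod 23 = 6
Verification: 4 × 6 = 24 = 1 × 23 + 1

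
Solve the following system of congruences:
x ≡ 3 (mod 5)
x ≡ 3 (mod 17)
3

Using the Chinese Remainder Theorem:
M = product of moduli = 85
For equation 1: M_1 = 17, 17 ≡ 2 (mod 5), inverse of 17 mod 5 is 3 (check: 2 × 3 = 6 ≡ 1 (mod 5))
For equation 2: M_2 = 5, 5 ≡ 5 (mod 17), inverse of 5 mod 17 is 7 (check: 5 × 7 = 35 ≡ 1 (mod 17))
Combine: x ≡ Σ r_i×M_i×(M_i⁻¹ mod m_i) = 3×17×3 + 3×5×7 = 153 + 105 = 258
258 mod 85 = 3
x ≡ 3 (mod 85)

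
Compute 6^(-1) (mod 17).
6^(-1) ≡ 3 (mod 17). Verification: 6 × 3 = 18 ≡ 1 (mod 17)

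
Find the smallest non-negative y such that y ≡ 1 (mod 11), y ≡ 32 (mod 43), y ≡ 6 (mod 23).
7987

Using the Chinese Remainder Theorem:
M = product of moduli = 10879
For equation 1: M_1 = 989, 989 ≡ 10 (mod 11), inverse of 989 mod 11 is 10 (check: 10 × 10 = 100 ≡ 1 (mod 11))
For equation 2: M_2 = 253, 253 ≡ 38 (mod 43), inverse of 253 mod 43 is 17 (check: 38 × 17 = 646 ≡ 1 (mod 43))
For equation 3: M_3 = 473, 473 ≡ 13 (mod 23), inverse of 473 mod 23 is 16 (check: 13 × 16 = 208 ≡ 1 (mod 23))
Combine: y ≡ Σ r_i×M_i×(M_i⁻¹ mod m_i) = 1×989×10 + 32×253×17 + 6×473×16 = 9890 + 137632 + 45408 = 192930
192930 mod 10879 = 7987
y ≡ 7987 (mod 10879)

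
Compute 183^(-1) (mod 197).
183^(-1) ≡ 14 (mod 197). Verification: 183 × 14 = 2562 ≡ 1 (mod 197)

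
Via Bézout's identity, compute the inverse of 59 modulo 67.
Extended GCD: 59(25) + 67(-22) = 1. So 59^(-1) ≡ 25 ≡ 25 (mod 67). Verify: 59 × 25 = 1475 ≡ 1 (mod 67)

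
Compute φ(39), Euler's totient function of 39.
24

Prime factorization: 39 = 3 × 13
Using the formula φ(n) = n × Π(1 - 1/p) for each prime factor p:
φ(39) = 39 × (1 - 1/3) × (1 - 1/13)
φ(39) = 24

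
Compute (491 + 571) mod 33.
6

(491 + 571) = 1062
1062 mod 33 = 6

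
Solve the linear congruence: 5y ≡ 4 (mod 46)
10

Since gcd(5, 46) = 1 divides 4, a solution exists.
Multiply both sides by the inverse of 5 mod 46:
  5^(-1) mod 46 = 37
  x ≡ 37 × 4 ≡ 148 ≡ 10 (mod 46)
Verification: 5 × 10 = 50 = 1 × 46 + 4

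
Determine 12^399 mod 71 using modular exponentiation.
Using Fermat: 12^{70} ≡ 1 (mod 71). 399 ≡ 49 (mod 70). So 12^{399} ≡ 12^{49} ≡ 57 (mod 71)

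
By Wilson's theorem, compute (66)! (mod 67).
By Wilson's theorem, (66)! ≡ -1 ≡ 66 (mod 67)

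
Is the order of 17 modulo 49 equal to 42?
Yes, ord_49(17) = 42.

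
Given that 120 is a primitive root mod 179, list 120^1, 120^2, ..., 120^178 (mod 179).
g^1, g^2, ..., g^{178} mod 179: {120, 80, 113, 135, 90, 60, 40, 146, 157, 45, 30, 20, 73, 168, 112, 15, 10, 126, 84, 56, 97, 5, 63, 42, 28, 138, 92, 121, 21, 14, 69, 46, 150, 100, 7, 124, 23, 75, 50, 93, 62, 101, 127, 25, 136, 31, 140, 153, 102, 68, 105, 70, 166, 51, 34, 142, 35, 83, 115, 17, 71, 107, 131, 147, 98, 125, 143, 155, 163, 49, 152, 161, 167, 171, 114, 76, 170, 173, 175, 57, 38, 85, 176, 177, 118, 19, 132, 88, 178, 59, 99, 66, 44, 89, 119, 139, 33, 22, 134, 149, 159, 106, 11, 67, 164, 169, 53, 95, 123, 82, 174, 116, 137, 151, 41, 87, 58, 158, 165, 110, 133, 29, 79, 172, 55, 156, 104, 129, 86, 117, 78, 52, 154, 43, 148, 39, 26, 77, 111, 74, 109, 13, 128, 145, 37, 144, 96, 64, 162, 108, 72, 48, 32, 81, 54, 36, 24, 16, 130, 27, 18, 12, 8, 65, 103, 9, 6, 4, 122, 141, 94, 3, 2, 61, 160, 47, 91, 1}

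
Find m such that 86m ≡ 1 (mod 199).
86^(-1) ≡ 81 (mod 199). Verification: 86 × 81 = 6966 ≡ 1 (mod 199)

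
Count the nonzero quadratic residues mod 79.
For prime 79, there are (p-1)/2 = (79-1)/2 = 39 quadratic residues (excluding 0).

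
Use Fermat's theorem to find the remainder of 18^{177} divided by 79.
67

By Fermat's Little Theorem, a^(p-1) ≡ 1 (mod p) for prime p and gcd(a, p) = 1
Here p = 79, so 18^78 ≡ 1 (mod 79)
We can reduce the exponent: 177 mod 78 = 21
So 18^177 ≡ 18^21 (mod 79)
Computing: 18^21 mod 79 = 67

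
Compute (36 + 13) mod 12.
1

(36 + 13) = 49
49 mod 12 = 1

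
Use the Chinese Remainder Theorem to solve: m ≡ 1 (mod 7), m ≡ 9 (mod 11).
M = 7 × 11 = 77. M₁ = 11, y₁ ≡ 2 (mod 7). M₂ = 7, y₂ ≡ 8 (mod 11). m = 1×11×2 + 9×7×8 ≡ 64 (mod 77)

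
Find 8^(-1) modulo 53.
20

Using Extended Euclidean Algorithm:
gcd(8, 53) = 1
Bezout coefficients: 8 × 20 + 53 × -3 = 1
So 8 × 20 ≡ 1 (mod 53)
The inverse is 20 mod 53 = 20
Verification: 8 × 20 = 160 = 3 × 53 + 1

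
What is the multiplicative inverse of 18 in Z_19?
18

Using Extended Euclidean Algorithm:
gcd(18, 19) = 1
Bezout coefficients: 18 × -1 + 19 × 1 = 1
So 18 × -1 ≡ 1 (mod 19)
The inverse is -1 mod 19 = 18
Verification: 18 × 18 = 324 = 17 × 19 + 1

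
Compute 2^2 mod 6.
2 = 2 (binary 10). Repeated squaring mod 6: 2^1 ≡ 2; 2^2 ≡ 2² = 4 ≡ 4. So 2^2 ≡ 4 (mod 6).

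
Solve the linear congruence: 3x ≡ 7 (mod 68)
25

Since gcd(3, 68) = 1 divides 7, a solution exists.
Multiply both sides by the inverse of 3 mod 68:
  3^(-1) mod 68 = 23
  x ≡ 23 × 7 ≡ 161 ≡ 25 (mod 68)
Verification: 3 × 25 = 75 = 1 × 68 + 7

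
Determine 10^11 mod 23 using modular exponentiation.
Using repeated squaring. 11 = 8 + 2 + 1 (binary 1011). Repeated squaring mod 23: 10^1 ≡ 10; 10^2 ≡ 10² = 100 ≡ 8; 10^4 ≡ 8² = 64 ≡ 18; 10^8 ≡ 18² = 324 ≡ 2. Multiply: 10^11 = 10^8 × 10^2 × 10^1 ≡ 2 × 8 × 10 (mod 23): 2 × 8 = 16 ≡ 16; 16 × 10 = 160 ≡ 22. So 10^11 ≡ 22 (mod 23).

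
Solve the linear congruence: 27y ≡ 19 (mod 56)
9

Since gcd(27, 56) = 1 divides 19, a solution exists.
Multiply both sides by the inverse of 27 mod 56:
  27^(-1) mod 56 = 27
  x ≡ 27 × 19 ≡ 513 ≡ 9 (mod 56)
Verification: 27 × 9 = 243 = 4 × 56 + 19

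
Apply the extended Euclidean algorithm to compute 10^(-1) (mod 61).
Extended GCD: 10(-6) + 61(1) = 1. So 10^(-1) ≡ 55 ≡ 55 (mod 61). Verify: 10 × 55 = 550 ≡ 1 (mod 61)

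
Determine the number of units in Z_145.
112

Prime factorization: 145 = 5 × 29
Using the formula φ(n) = n × Π(1 - 1/p) for each prime factor p:
φ(145) = 145 × (1 - 1/5) × (1 - 1/29)
φ(145) = 112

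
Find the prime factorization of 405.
3^4 × 5

Divide by primes starting from smallest:
405 ÷ 3 = 135
135 ÷ 3 = 45
45 ÷ 3 = 15
15 ÷ 3 = 5
5 ÷ 5 = 1

405 = 3^4 × 5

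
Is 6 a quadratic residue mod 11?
By Euler's criterion: 6^{5} ≡ 10 (mod 11). Since this equals -1 (≡ 10), 6 is not a QR.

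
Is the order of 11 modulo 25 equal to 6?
No, the actual order is 5, not 6.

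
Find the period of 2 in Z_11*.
Powers of 2 mod 11: 2^1≡2, 2^2≡4, 2^3≡8, 2^4≡5, 2^5≡10, 2^6≡9, 2^7≡7, 2^8≡3, 2^9≡6, 2^10≡1. Order = 10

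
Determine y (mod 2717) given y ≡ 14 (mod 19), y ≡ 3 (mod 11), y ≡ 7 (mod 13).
1268

Using the Chinese Remainder Theorem:
M = product of moduli = 2717
For equation 1: M_1 = 143, 143 ≡ 10 (mod 19), inverse of 143 mod 19 is 2 (check: 10 × 2 = 20 ≡ 1 (mod 19))
For equation 2: M_2 = 247, 247 ≡ 5 (mod 11), inverse of 247 mod 11 is 9 (check: 5 × 9 = 45 ≡ 1 (mod 11))
For equation 3: M_3 = 209, 209 ≡ 1 (mod 13), inverse of 209 mod 13 is 1 (check: 1 × 1 = 1 ≡ 1 (mod 13))
Combine: y ≡ Σ r_i×M_i×(M_i⁻¹ mod m_i) = 14×143×2 + 3×247×9 + 7×209×1 = 4004 + 6669 + 1463 = 12136
12136 mod 2717 = 1268
y ≡ 1268 (mod 2717)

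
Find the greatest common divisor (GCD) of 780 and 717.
3

Using the Euclidean algorithm:
780 = 1 × 717 + 63
717 = 11 × 63 + 24
63 = 2 × 24 + 15
24 = 1 × 15 + 9
15 = 1 × 9 + 6
9 = 1 × 6 + 3
6 = 2 × 3 + 0

GCD(780, 717) = 3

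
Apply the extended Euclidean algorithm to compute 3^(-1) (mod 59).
Extended GCD: 3(20) + 59(-1) = 1. So 3^(-1) ≡ 20 ≡ 20 (mod 59). Verify: 3 × 20 = 60 ≡ 1 (mod 59)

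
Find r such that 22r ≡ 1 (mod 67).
22^(-1) ≡ 64 (mod 67). Verification: 22 × 64 = 1408 ≡ 1 (mod 67)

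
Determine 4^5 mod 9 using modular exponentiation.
5 = 4 + 1 (binary 101). Repeated squaring mod 9: 4^1 ≡ 4; 4^2 ≡ 4² = 16 ≡ 7; 4^4 ≡ 7² = 49 ≡ 4. Multiply: 4^5 = 4^4 × 4^1 ≡ 4 × 4 (mod 9): 4 × 4 = 16 ≡ 7. So 4^5 ≡ 7 (mod 9).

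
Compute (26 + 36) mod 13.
10

(26 + 36) = 62
62 mod 13 = 10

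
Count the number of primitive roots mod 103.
Number of primitive roots mod 103 = φ(102) = 32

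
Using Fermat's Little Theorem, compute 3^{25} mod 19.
2

By Fermat's Little Theorem, a^(p-1) ≡ 1 (mod p) for prime p and gcd(a, p) = 1
Here p = 19, so 3^18 ≡ 1 (mod 19)
We can reduce the exponent: 25 mod 18 = 7
So 3^25 ≡ 3^7 (mod 19)
Computing: 3^7 mod 19 = 2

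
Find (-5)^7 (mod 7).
(-5) ≡ 2 (mod 7). 7 = 4 + 2 + 1 (binary 111). Repeated squaring mod 7: 2^1 ≡ 2; 2^2 ≡ 2² = 4 ≡ 4; 2^4 ≡ 4² = 16 ≡ 2. Multiply: (-5)^7 ≡ 2^4 × 2^2 × 2^1 ≡ 2 × 4 × 2 (mod 7): 2 × 4 = 8 ≡ 1; 1 × 2 = 2 ≡ 2. So (-5)^7 ≡ 2 (mod 7).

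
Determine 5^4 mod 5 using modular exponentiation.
5 ≡ 0 (mod 5). 4 = 4 (binary 100). Repeated squaring mod 5: 0^1 ≡ 0; 0^2 ≡ 0² = 0 ≡ 0; 0^4 ≡ 0² = 0 ≡ 0. So 5^4 ≡ 0 (mod 5).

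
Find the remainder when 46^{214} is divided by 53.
By Fermat: 46^{52} ≡ 1 (mod 53). 214 = 4×52 + 6. So 46^{214} ≡ 46^{6} ≡ 42 (mod 53)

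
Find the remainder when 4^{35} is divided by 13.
By Fermat: 4^{12} ≡ 1 (mod 13). 35 = 2×12 + 11. So 4^{35} ≡ 4^{11} ≡ 10 (mod 13)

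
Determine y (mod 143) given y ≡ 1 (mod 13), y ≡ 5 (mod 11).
27

Using the Chinese Remainder Theorem:
M = product of moduli = 143
For equation 1: M_1 = 11, 11 ≡ 11 (mod 13), inverse of 11 mod 13 is 6 (check: 11 × 6 = 66 ≡ 1 (mod 13))
For equation 2: M_2 = 13, 13 ≡ 2 (mod 11), inverse of 13 mod 11 is 6 (check: 2 × 6 = 12 ≡ 1 (mod 11))
Combine: y ≡ Σ r_i×M_i×(M_i⁻¹ mod m_i) = 1×11×6 + 5×13×6 = 66 + 390 = 456
456 mod 143 = 27
y ≡ 27 (mod 143)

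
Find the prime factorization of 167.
167

Divide by primes starting from smallest:
167 ÷ 167 = 1

167 = 167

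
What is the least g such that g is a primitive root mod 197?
p - 1 = 196 has prime divisors 2, 7. h is a primitive root mod 197 iff h^(196/q) ≢ 1 (mod 197) for each such q.
h = 2: 2^98 ≡ 196, 2^28 ≡ 104 (mod 197); none is 1, so 2 has order 196 and is a primitive root.
The smallest primitive root mod 197 is g = 2.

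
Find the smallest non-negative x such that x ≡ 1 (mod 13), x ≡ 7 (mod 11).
40

Using the Chinese Remainder Theorem:
M = product of moduli = 143
For equation 1: M_1 = 11, 11 ≡ 11 (mod 13), inverse of 11 mod 13 is 6 (check: 11 × 6 = 66 ≡ 1 (mod 13))
For equation 2: M_2 = 13, 13 ≡ 2 (mod 11), inverse of 13 mod 11 is 6 (check: 2 × 6 = 12 ≡ 1 (mod 11))
Combine: x ≡ Σ r_i×M_i×(M_i⁻¹ mod m_i) = 1×11×6 + 7×13×6 = 66 + 546 = 612
612 mod 143 = 40
x ≡ 40 (mod 143)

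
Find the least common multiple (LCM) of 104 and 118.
6136

First find GCD(104, 118) using the Euclidean algorithm:
104 = 0 × 118 + 104
118 = 1 × 104 + 14
104 = 7 × 14 + 6
14 = 2 × 6 + 2
6 = 3 × 2 + 0
GCD(104, 118) = 2

LCM formula: LCM(a, b) = (a × b) / GCD(a, b)
LCM(104, 118) = (104 × 118) / 2
LCM(104, 118) = 12272 / 2
LCM(104, 118) = 6136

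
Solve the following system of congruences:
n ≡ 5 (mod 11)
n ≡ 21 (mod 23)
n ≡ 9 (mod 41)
665

Using the Chinese Remainder Theorem:
M = product of moduli = 10373
For equation 1: M_1 = 943, 943 ≡ 8 (mod 11), inverse of 943 mod 11 is 7 (check: 8 × 7 = 56 ≡ 1 (mod 11))
For equation 2: M_2 = 451, 451 ≡ 14 (mod 23), inverse of 451 mod 23 is 5 (check: 14 × 5 = 70 ≡ 1 (mod 23))
For equation 3: M_3 = 253, 253 ≡ 7 (mod 41), inverse of 253 mod 41 is 6 (check: 7 × 6 = 42 ≡ 1 (mod 41))
Combine: n ≡ Σ r_i×M_i×(M_i⁻¹ mod m_i) = 5×943×7 + 21×451×5 + 9×253×6 = 33005 + 47355 + 13662 = 94022
94022 mod 10373 = 665
n ≡ 665 (mod 10373)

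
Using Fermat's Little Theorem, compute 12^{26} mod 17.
9

By Fermat's Little Theorem, a^(p-1) ≡ 1 (mod p) for prime p and gcd(a, p) = 1
Here p = 17, so 12^16 ≡ 1 (mod 17)
We can reduce the exponent: 26 mod 16 = 10
So 12^26 ≡ 12^10 (mod 17)
Computing: 12^10 mod 17 = 9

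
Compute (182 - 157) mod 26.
25

(182 - 157) = 25
25 mod 26 = 25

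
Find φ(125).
100

Prime factorization: 125 = 5^3
Using the formula φ(n) = n × Π(1 - 1/p) for each prime factor p:
φ(125) = 125 × (1 - 1/5)
φ(125) = 100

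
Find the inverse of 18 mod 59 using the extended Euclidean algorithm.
Extended GCD: 18(23) + 59(-7) = 1. So 18^(-1) ≡ 23 ≡ 23 (mod 59). Verify: 18 × 23 = 414 ≡ 1 (mod 59)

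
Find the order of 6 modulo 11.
Powers of 6 mod 11: 6^1≡6, 6^2≡3, 6^3≡7, 6^4≡9, 6^5≡10, 6^6≡5, 6^7≡8, 6^8≡4, 6^9≡2, 6^10≡1. Order = 10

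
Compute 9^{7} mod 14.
9

Using successive squaring:
Binary expansion of 7: 111
Powers of 9 mod 14 (each is the square of the previous):
  9^1 ≡ 9 (mod 14)
  9^2 ≡ 9² = 81 ≡ 11 (mod 14)
  9^4 ≡ 11² = 121 ≡ 9 (mod 14)
7 = 4 + 2 + 1, so 9^7 = 9^4 × 9^2 × 9^1 ≡ 9 × 11 × 9 (mod 14)
Multiplying step by step:
  9 × 11 = 99 ≡ 1 (mod 14)
  1 × 9 = 9 ≡ 9 (mod 14)
Result: 9^7 ≡ 9 (mod 14)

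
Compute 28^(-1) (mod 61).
28^(-1) ≡ 24 (mod 61). Verification: 28 × 24 = 672 ≡ 1 (mod 61)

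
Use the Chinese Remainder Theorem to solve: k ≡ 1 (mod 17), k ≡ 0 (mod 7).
35

Using the Chinese Remainder Theorem:
M = product of moduli = 119
For equation 1: M_1 = 7, 7 ≡ 7 (mod 17), inverse of 7 mod 17 is 5 (check: 7 × 5 = 35 ≡ 1 (mod 17))
For equation 2: M_2 = 17, 17 ≡ 3 (mod 7), inverse of 17 mod 7 is 5 (check: 3 × 5 = 15 ≡ 1 (mod 7))
Combine: k ≡ Σ r_i×M_i×(M_i⁻¹ mod m_i) = 1×7×5 + 0×17×5 = 35 + 0 = 35
35 mod 119 = 35
k ≡ 35 (mod 119)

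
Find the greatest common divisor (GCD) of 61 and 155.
1

Using the Euclidean algorithm:
61 = 0 × 155 + 61
155 = 2 × 61 + 33
61 = 1 × 33 + 28
33 = 1 × 28 + 5
28 = 5 × 5 + 3
5 = 1 × 3 + 2
3 = 1 × 2 + 1
2 = 2 × 1 + 0

GCD(61, 155) = 1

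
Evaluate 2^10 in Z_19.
10 = 8 + 2 (binary 1010). Repeated squaring mod 19: 2^1 ≡ 2; 2^2 ≡ 2² = 4 ≡ 4; 2^4 ≡ 4² = 16 ≡ 16; 2^8 ≡ 16² = 256 ≡ 9. Multiply: 2^10 = 2^8 × 2^2 ≡ 9 × 4 (mod 19): 9 × 4 = 36 ≡ 17. So 2^10 ≡ 17 (mod 19).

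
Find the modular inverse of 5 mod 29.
5^(-1) ≡ 6 (mod 29). Verification: 5 × 6 = 30 ≡ 1 (mod 29)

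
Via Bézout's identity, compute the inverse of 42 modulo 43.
Extended GCD: 42(-1) + 43(1) = 1. So 42^(-1) ≡ 42 ≡ 42 (mod 43). Verify: 42 × 42 = 1764 ≡ 1 (mod 43)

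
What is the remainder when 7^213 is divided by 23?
Using Fermat: 7^{22} ≡ 1 (mod 23). 213 ≡ 15 (mod 22). So 7^{213} ≡ 7^{15} ≡ 14 (mod 23)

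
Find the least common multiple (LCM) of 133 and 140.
2660

First find GCD(133, 140) using the Euclidean algorithm:
133 = 0 × 140 + 133
140 = 1 × 133 + 7
133 = 19 × 7 + 0
GCD(133, 140) = 7

LCM formula: LCM(a, b) = (a × b) / GCD(a, b)
LCM(133, 140) = (133 × 140) / 7
LCM(133, 140) = 18620 / 7
LCM(133, 140) = 2660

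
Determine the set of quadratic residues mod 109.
QRs mod 109: {1, 3, 4, 5, 7, 9, 12, 15, 16, 20, 21, 22, 25, 26, 27, 28, 29, 31, 34, 35, 36, 38, 43, 45, 46, 48, 49, 60, 61, 63, 64, 66, 71, 73, 74, 75, 78, 80, 81, 82, 83, 84, 87, 88, 89, 93, 94, 97, 100, 102, 104, 105, 106, 108}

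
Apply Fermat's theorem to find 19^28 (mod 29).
By Fermat's Little Theorem, 19^{28} ≡ 1 (mod 29) since 29 is prime and gcd(19, 29) = 1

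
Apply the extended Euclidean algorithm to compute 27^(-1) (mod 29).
Extended GCD: 27(14) + 29(-13) = 1. So 27^(-1) ≡ 14 ≡ 14 (mod 29). Verify: 27 × 14 = 378 ≡ 1 (mod 29)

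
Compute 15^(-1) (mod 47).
22

Using Extended Euclidean Algorithm:
gcd(15, 47) = 1
Bezout coefficients: 15 × 22 + 47 × -7 = 1
So 15 × 22 ≡ 1 (mod 47)
The inverse is 22 mod 47 = 22
Verification: 15 × 22 = 330 = 7 × 47 + 1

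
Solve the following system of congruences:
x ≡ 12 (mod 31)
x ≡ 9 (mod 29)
415

Using the Chinese Remainder Theorem:
M = product of moduli = 899
For equation 1: M_1 = 29, 29 ≡ 29 (mod 31), inverse of 29 mod 31 is 15 (check: 29 × 15 = 435 ≡ 1 (mod 31))
For equation 2: M_2 = 31, 31 ≡ 2 (mod 29), inverse of 31 mod 29 is 15 (check: 2 × 15 = 30 ≡ 1 (mod 29))
Combine: x ≡ Σ r_i×M_i×(M_i⁻¹ mod m_i) = 12×29×15 + 9×31×15 = 5220 + 4185 = 9405
9405 mod 899 = 415
x ≡ 415 (mod 899)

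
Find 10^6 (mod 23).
6 = 4 + 2 (binary 110). Repeated squaring mod 23: 10^1 ≡ 10; 10^2 ≡ 10² = 100 ≡ 8; 10^4 ≡ 8² = 64 ≡ 18. Multiply: 10^6 = 10^4 × 10^2 ≡ 18 × 8 (mod 23): 18 × 8 = 144 ≡ 6. So 10^6 ≡ 6 (mod 23).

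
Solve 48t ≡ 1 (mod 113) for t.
48^(-1) ≡ 73 (mod 113). Verification: 48 × 73 = 3504 ≡ 1 (mod 113)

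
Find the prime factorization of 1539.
3^4 × 19

Divide by primes starting from smallest:
1539 ÷ 3 = 513
513 ÷ 3 = 171
171 ÷ 3 = 57
57 ÷ 3 = 19
19 ÷ 19 = 1

1539 = 3^4 × 19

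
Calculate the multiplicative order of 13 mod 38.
Powers of 13 mod 38: 13^1≡13, 13^2≡17, 13^3≡31, 13^4≡23, 13^5≡33, 13^6≡11, 13^7≡29, 13^8≡35, 13^9≡37, 13^10≡25, 13^11≡21, 13^12≡7, 13^13≡15, 13^14≡5, 13^15≡27, 13^16≡9, 13^17≡3, 13^18≡1. Order = 18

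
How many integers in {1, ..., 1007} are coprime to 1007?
936

Prime factorization: 1007 = 19 × 53
Using the formula φ(n) = n × Π(1 - 1/p) for each prime factor p:
φ(1007) = 1007 × (1 - 1/19) × (1 - 1/53)
φ(1007) = 936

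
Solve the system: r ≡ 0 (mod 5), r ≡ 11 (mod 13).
M = 5 × 13 = 65. M₁ = 13, y₁ ≡ 2 (mod 5). M₂ = 5, y₂ ≡ 8 (mod 13). r = 0×13×2 + 11×5×8 ≡ 50 (mod 65)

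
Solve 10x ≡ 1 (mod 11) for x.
10

Using Extended Euclidean Algorithm:
gcd(10, 11) = 1
Bezout coefficients: 10 × -1 + 11 × 1 = 1
So 10 × -1 ≡ 1 (mod 11)
The inverse is -1 mod 11 = 10
Verification: 10 × 10 = 100 = 9 × 11 + 1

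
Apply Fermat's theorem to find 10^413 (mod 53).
By Fermat: 10^{52} ≡ 1 (mod 53). 413 ≡ 49 (mod 52). So 10^{413} ≡ 10^{49} ≡ 15 (mod 53)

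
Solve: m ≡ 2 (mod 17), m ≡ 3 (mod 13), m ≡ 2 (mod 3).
M = 17 × 13 × 3 = 663. M₁ = 39, y₁ ≡ 7 (mod 17). M₂ = 51, y₂ ≡ 12 (mod 13). M₃ = 221, y₃ ≡ 2 (mod 3). m = 2×39×7 + 3×51×12 + 2×221×2 ≡ 614 (mod 663)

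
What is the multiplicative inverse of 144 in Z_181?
144^(-1) ≡ 44 (mod 181). Verification: 144 × 44 = 6336 ≡ 1 (mod 181)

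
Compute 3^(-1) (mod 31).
3^(-1) ≡ 21 (mod 31). Verification: 3 × 21 = 63 ≡ 1 (mod 31)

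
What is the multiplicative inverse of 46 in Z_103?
46^(-1) ≡ 56 (mod 103). Verification: 46 × 56 = 2576 ≡ 1 (mod 103)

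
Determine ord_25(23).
Powers of 23 mod 25: 23^1≡23, 23^2≡4, 23^3≡17, 23^4≡16, 23^5≡18, 23^6≡14, 23^7≡22, 23^8≡6, 23^9≡13, 23^10≡24, 23^11≡2, 23^12≡21, 23^13≡8, 23^14≡9, 23^15≡7, 23^16≡11, 23^17≡3, 23^18≡19, 23^19≡12, 23^20≡1. Order = 20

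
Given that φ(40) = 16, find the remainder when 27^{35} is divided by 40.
By Euler: 27^{16} ≡ 1 (mod 40) since gcd(27, 40) = 1. 35 = 2×16 + 3. So 27^{35} ≡ 27^{3} ≡ 3 (mod 40)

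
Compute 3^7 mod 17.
7 = 4 + 2 + 1 (binary 111). Repeated squaring mod 17: 3^1 ≡ 3; 3^2 ≡ 3² = 9 ≡ 9; 3^4 ≡ 9² = 81 ≡ 13. Multiply: 3^7 = 3^4 × 3^2 × 3^1 ≡ 13 × 9 × 3 (mod 17): 13 × 9 = 117 ≡ 15; 15 × 3 = 45 ≡ 11. So 3^7 ≡ 11 (mod 17).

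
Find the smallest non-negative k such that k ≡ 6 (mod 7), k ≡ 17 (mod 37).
202

Using the Chinese Remainder Theorem:
M = product of moduli = 259
For equation 1: M_1 = 37, 37 ≡ 2 (mod 7), inverse of 37 mod 7 is 4 (check: 2 × 4 = 8 ≡ 1 (mod 7))
For equation 2: M_2 = 7, 7 ≡ 7 (mod 37), inverse of 7 mod 37 is 16 (check: 7 × 16 = 112 ≡ 1 (mod 37))
Combine: k ≡ Σ r_i×M_i×(M_i⁻¹ mod m_i) = 6×37×4 + 17×7×16 = 888 + 1904 = 2792
2792 mod 259 = 202
k ≡ 202 (mod 259)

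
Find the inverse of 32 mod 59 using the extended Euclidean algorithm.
Extended GCD: 32(24) + 59(-13) = 1. So 32^(-1) ≡ 24 ≡ 24 (mod 59). Verify: 32 × 24 = 768 ≡ 1 (mod 59)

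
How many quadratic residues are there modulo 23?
For prime 23, there are (p-1)/2 = (23-1)/2 = 11 quadratic residues (excluding 0).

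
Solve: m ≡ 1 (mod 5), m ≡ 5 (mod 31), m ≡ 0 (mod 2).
M = 5 × 31 × 2 = 310. M₁ = 62, y₁ ≡ 3 (mod 5). M₂ = 10, y₂ ≡ 28 (mod 31). M₃ = 155, y₃ ≡ 1 (mod 2). m = 1×62×3 + 5×10×28 + 0×155×1 ≡ 36 (mod 310)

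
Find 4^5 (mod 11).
5 = 4 + 1 (binary 101). Repeated squaring mod 11: 4^1 ≡ 4; 4^2 ≡ 4² = 16 ≡ 5; 4^4 ≡ 5² = 25 ≡ 3. Multiply: 4^5 = 4^4 × 4^1 ≡ 3 × 4 (mod 11): 3 × 4 = 12 ≡ 1. So 4^5 ≡ 1 (mod 11).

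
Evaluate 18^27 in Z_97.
Using repeated squaring. 27 = 16 + 8 + 2 + 1 (binary 11011). Repeated squaring mod 97: 18^1 ≡ 18; 18^2 ≡ 18² = 324 ≡ 33; 18^4 ≡ 33² = 1089 ≡ 22; 18^8 ≡ 22² = 484 ≡ 96; 18^16 ≡ 96² = 9216 ≡ 1. Multiply: 18^27 = 18^16 × 18^8 × 18^2 × 18^1 ≡ 1 × 96 × 33 × 18 (mod 97): 1 × 96 = 96 ≡ 96; 96 × 33 = 3168 ≡ 64; 64 × 18 = 1152 ≡ 85. So 18^27 ≡ 85 (mod 97).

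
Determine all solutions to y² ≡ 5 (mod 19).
The square roots of 5 mod 19 are 9 and 10. Verify: 9² = 81 ≡ 5 (mod 19)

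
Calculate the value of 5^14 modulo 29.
Using repeated squaring. 14 = 8 + 4 + 2 (binary 1110). Repeated squaring mod 29: 5^1 ≡ 5; 5^2 ≡ 5² = 25 ≡ 25; 5^4 ≡ 25² = 625 ≡ 16; 5^8 ≡ 16² = 256 ≡ 24. Multiply: 5^14 = 5^8 × 5^4 × 5^2 ≡ 24 × 16 × 25 (mod 29): 24 × 16 = 384 ≡ 7; 7 × 25 = 175 ≡ 1. So 5^14 ≡ 1 (mod 29).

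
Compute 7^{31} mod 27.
25

Using successive squaring:
Binary expansion of 31: 11111
Powers of 7 mod 27 (each is the square of the previous):
  7^1 ≡ 7 (mod 27)
  7^2 ≡ 7² = 49 ≡ 22 (mod 27)
  7^4 ≡ 22² = 484 ≡ 25 (mod 27)
  7^8 ≡ 25² = 625 ≡ 4 (mod 27)
  7^16 ≡ 4² = 16 ≡ 16 (mod 27)
31 = 16 + 8 + 4 + 2 + 1, so 7^31 = 7^16 × 7^8 × 7^4 × 7^2 × 7^1 ≡ 16 × 4 × 25 × 22 × 7 (mod 27)
Multiplying step by step:
  16 × 4 = 64 ≡ 10 (mod 27)
  10 × 25 = 250 ≡ 7 (mod 27)
  7 × 22 = 154 ≡ 19 (mod 27)
  19 × 7 = 133 ≡ 25 (mod 27)
Result: 7^31 ≡ 25 (mod 27)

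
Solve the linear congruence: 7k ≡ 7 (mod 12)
1

Since gcd(7, 12) = 1 divides 7, a solution exists.
Multiply both sides by the inverse of 7 mod 12:
  7^(-1) mod 12 = 7
  x ≡ 7 × 7 ≡ 49 ≡ 1 (mod 12)
Verification: 7 × 1 = 7 = 0 × 12 + 7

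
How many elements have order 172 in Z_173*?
Number of primitive roots mod 173 = φ(172) = 84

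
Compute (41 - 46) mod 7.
2

(41 - 46) = -5
-5 mod 7 = 2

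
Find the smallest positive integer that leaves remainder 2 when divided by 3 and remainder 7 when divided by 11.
M = 3 × 11 = 33. M₁ = 11, y₁ ≡ 2 (mod 3). M₂ = 3, y₂ ≡ 4 (mod 11). x = 2×11×2 + 7×3×4 ≡ 29 (mod 33). The smallest positive such number is 29.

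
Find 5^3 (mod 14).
3 = 2 + 1 (binary 11). Repeated squaring mod 14: 5^1 ≡ 5; 5^2 ≡ 5² = 25 ≡ 11. Multiply: 5^3 = 5^2 × 5^1 ≡ 11 × 5 (mod 14): 11 × 5 = 55 ≡ 13. So 5^3 ≡ 13 (mod 14).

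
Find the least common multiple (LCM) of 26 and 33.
858

First find GCD(26, 33) using the Euclidean algorithm:
26 = 0 × 33 + 26
33 = 1 × 26 + 7
26 = 3 × 7 + 5
7 = 1 × 5 + 2
5 = 2 × 2 + 1
2 = 2 × 1 + 0
GCD(26, 33) = 1

LCM formula: LCM(a, b) = (a × b) / GCD(a, b)
LCM(26, 33) = (26 × 33) / 1
LCM(26, 33) = 858 / 1
LCM(26, 33) = 858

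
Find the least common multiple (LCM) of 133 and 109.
14497

First find GCD(133, 109) using the Euclidean algorithm:
133 = 1 × 109 + 24
109 = 4 × 24 + 13
24 = 1 × 13 + 11
13 = 1 × 11 + 2
11 = 5 × 2 + 1
2 = 2 × 1 + 0
GCD(133, 109) = 1

LCM formula: LCM(a, b) = (a × b) / GCD(a, b)
LCM(133, 109) = (133 × 109) / 1
LCM(133, 109) = 14497 / 1
LCM(133, 109) = 14497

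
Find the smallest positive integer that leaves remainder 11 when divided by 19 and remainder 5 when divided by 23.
M = 19 × 23 = 437. M₁ = 23, y₁ ≡ 5 (mod 19). M₂ = 19, y₂ ≡ 17 (mod 23). r = 11×23×5 + 5×19×17 ≡ 258 (mod 437). The smallest positive such number is 258.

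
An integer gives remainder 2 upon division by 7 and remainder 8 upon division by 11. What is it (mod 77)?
M = 7 × 11 = 77. M₁ = 11, y₁ ≡ 2 (mod 7). M₂ = 7, y₂ ≡ 8 (mod 11). z = 2×11×2 + 8×7×8 ≡ 30 (mod 77). The smallest positive such number is 30.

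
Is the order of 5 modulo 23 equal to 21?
No, the actual order is 22, not 21.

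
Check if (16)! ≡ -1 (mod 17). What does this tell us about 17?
(16)! mod 17 = 16. Since this equals -1 (mod 17), Wilson confirms 17 is prime.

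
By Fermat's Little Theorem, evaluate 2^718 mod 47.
By Fermat: 2^{46} ≡ 1 (mod 47). 718 ≡ 28 (mod 46). So 2^{718} ≡ 2^{28} ≡ 32 (mod 47)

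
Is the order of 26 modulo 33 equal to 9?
No, the actual order is 10, not 9.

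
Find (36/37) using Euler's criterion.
(36/37) = 36^{18} mod 37 = 1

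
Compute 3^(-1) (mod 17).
3^(-1) ≡ 6 (mod 17). Verification: 3 × 6 = 18 ≡ 1 (mod 17)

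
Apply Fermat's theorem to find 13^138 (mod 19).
By Fermat: 13^{18} ≡ 1 (mod 19). 138 = 7×18 + 12. So 13^{138} ≡ 13^{12} ≡ 7 (mod 19)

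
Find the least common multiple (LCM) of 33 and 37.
1221

First find GCD(33, 37) using the Euclidean algorithm:
33 = 0 × 37 + 33
37 = 1 × 33 + 4
33 = 8 × 4 + 1
4 = 4 × 1 + 0
GCD(33, 37) = 1

LCM formula: LCM(a, b) = (a × b) / GCD(a, b)
LCM(33, 37) = (33 × 37) / 1
LCM(33, 37) = 1221 / 1
LCM(33, 37) = 1221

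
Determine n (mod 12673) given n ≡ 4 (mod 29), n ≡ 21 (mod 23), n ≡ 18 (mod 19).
7979

Using the Chinese Remainder Theorem:
M = product of moduli = 12673
For equation 1: M_1 = 437, 437 ≡ 2 (mod 29), inverse of 437 mod 29 is 15 (check: 2 × 15 = 30 ≡ 1 (mod 29))
For equation 2: M_2 = 551, 551 ≡ 22 (mod 23), inverse of 551 mod 23 is 22 (check: 22 × 22 = 484 ≡ 1 (mod 23))
For equation 3: M_3 = 667, 667 ≡ 2 (mod 19), inverse of 667 mod 19 is 10 (check: 2 × 10 = 20 ≡ 1 (mod 19))
Combine: n ≡ Σ r_i×M_i×(M_i⁻¹ mod m_i) = 4×437×15 + 21×551×22 + 18×667×10 = 26220 + 254562 + 120060 = 400842
400842 mod 12673 = 7979
n ≡ 7979 (mod 12673)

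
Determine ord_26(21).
Powers of 21 mod 26: 21^1≡21, 21^2≡25, 21^3≡5, 21^4≡1. Order = 4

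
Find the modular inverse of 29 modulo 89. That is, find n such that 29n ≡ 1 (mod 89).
43

Using Extended Euclidean Algorithm:
gcd(29, 89) = 1
Bezout coefficients: 29 × 43 + 89 × -14 = 1
So 29 × 43 ≡ 1 (mod 89)
The inverse is 43 mod 89 = 43
Verification: 29 × 43 = 1247 = 14 × 89 + 1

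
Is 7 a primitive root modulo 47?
p - 1 = 46 has prime divisors 2, 23. Check 7^(46/q) mod 47 for each: 7^(46/2) = 7^23 ≡ 1, 7^(46/23) = 7^2 ≡ 2 (mod 47). Since 7^23 ≡ 1 (mod 47), the order of 7 divides 23 (in fact the order is 23) ≠ 46, so it is not a primitive root.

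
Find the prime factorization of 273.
3 × 7 × 13

Divide by primes starting from smallest:
273 ÷ 3 = 91
91 ÷ 7 = 13
13 ÷ 13 = 1

273 = 3 × 7 × 13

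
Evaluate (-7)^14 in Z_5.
Using Fermat: (-7)^{4} ≡ 1 (mod 5). 14 ≡ 2 (mod 4). So (-7)^{14} ≡ (-7)^{2} ≡ 4 (mod 5)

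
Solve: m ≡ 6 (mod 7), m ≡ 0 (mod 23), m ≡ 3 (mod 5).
M = 7 × 23 × 5 = 805. M₁ = 115, y₁ ≡ 5 (mod 7). M₂ = 35, y₂ ≡ 2 (mod 23). M₃ = 161, y₃ ≡ 1 (mod 5). m = 6×115×5 + 0×35×2 + 3×161×1 ≡ 713 (mod 805)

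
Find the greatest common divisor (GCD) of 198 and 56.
2

Using the Euclidean algorithm:
198 = 3 × 56 + 30
56 = 1 × 30 + 26
30 = 1 × 26 + 4
26 = 6 × 4 + 2
4 = 2 × 2 + 0

GCD(198, 56) = 2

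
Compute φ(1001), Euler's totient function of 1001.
720

Prime factorization: 1001 = 7 × 11 × 13
Using the formula φ(n) = n × Π(1 - 1/p) for each prime factor p:
φ(1001) = 1001 × (1 - 1/7) × (1 - 1/11) × (1 - 1/13)
φ(1001) = 720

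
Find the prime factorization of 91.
7 × 13

Divide by primes starting from smallest:
91 ÷ 7 = 13
13 ÷ 13 = 1

91 = 7 × 13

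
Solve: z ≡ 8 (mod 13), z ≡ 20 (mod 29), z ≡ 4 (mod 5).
M = 13 × 29 × 5 = 1885. M₁ = 145, y₁ ≡ 7 (mod 13). M₂ = 65, y₂ ≡ 25 (mod 29). M₃ = 377, y₃ ≡ 3 (mod 5). z = 8×145×7 + 20×65×25 + 4×377×3 ≡ 1789 (mod 1885)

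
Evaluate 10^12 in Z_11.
Using Fermat: 10^{10} ≡ 1 (mod 11). 12 ≡ 2 (mod 10). So 10^{12} ≡ 10^{2} ≡ 1 (mod 11)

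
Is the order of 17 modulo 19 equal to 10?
No, the actual order is 9, not 10.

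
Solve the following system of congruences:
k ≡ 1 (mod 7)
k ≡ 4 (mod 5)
29

Using the Chinese Remainder Theorem:
M = product of moduli = 35
For equation 1: M_1 = 5, 5 ≡ 5 (mod 7), inverse of 5 mod 7 is 3 (check: 5 × 3 = 15 ≡ 1 (mod 7))
For equation 2: M_2 = 7, 7 ≡ 2 (mod 5), inverse of 7 mod 5 is 3 (check: 2 × 3 = 6 ≡ 1 (mod 5))
Combine: k ≡ Σ r_i×M_i×(M_i⁻¹ mod m_i) = 1×5×3 + 4×7×3 = 15 + 84 = 99
99 mod 35 = 29
k ≡ 29 (mod 35)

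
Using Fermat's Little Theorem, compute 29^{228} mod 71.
10

By Fermat's Little Theorem, a^(p-1) ≡ 1 (mod p) for prime p and gcd(a, p) = 1
Here p = 71, so 29^70 ≡ 1 (mod 71)
We can reduce the exponent: 228 mod 70 = 18
So 29^228 ≡ 29^18 (mod 71)
Computing: 29^18 mod 71 = 10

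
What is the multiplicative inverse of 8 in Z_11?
7

Using Extended Euclidean Algorithm:
gcd(8, 11) = 1
Bezout coefficients: 8 × -4 + 11 × 3 = 1
So 8 × -4 ≡ 1 (mod 11)
The inverse is -4 mod 11 = 7
Verification: 8 × 7 = 56 = 5 × 11 + 1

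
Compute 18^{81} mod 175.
43

Using successive squaring:
Binary expansion of 81: 1010001
Powers of 18 mod 175 (each is the square of the previous):
  18^1 ≡ 18 (mod 175)
  18^2 ≡ 18² = 324 ≡ 149 (mod 175)
  18^4 ≡ 149² = 22201 ≡ 151 (mod 175)
  18^8 ≡ 151² = 22801 ≡ 51 (mod 175)
  18^16 ≡ 51² = 2601 ≡ 151 (mod 175)
  18^32 ≡ 151² = 22801 ≡ 51 (mod 175)
  18^64 ≡ 51² = 2601 ≡ 151 (mod 175)
81 = 64 + 16 + 1, so 18^81 = 18^64 × 18^16 × 18^1 ≡ 151 × 151 × 18 (mod 175)
Multiplying step by step:
  151 × 151 = 22801 ≡ 51 (mod 175)
  51 × 18 = 918 ≡ 43 (mod 175)
Result: 18^81 ≡ 43 (mod 175)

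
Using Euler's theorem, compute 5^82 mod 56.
By Euler: 5^{24} ≡ 1 (mod 56) since gcd(5, 56) = 1. 82 = 3×24 + 10. So 5^{82} ≡ 5^{10} ≡ 9 (mod 56)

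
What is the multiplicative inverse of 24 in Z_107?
58

Using Extended Euclidean Algorithm:
gcd(24, 107) = 1
Bezout coefficients: 24 × -49 + 107 × 11 = 1
So 24 × -49 ≡ 1 (mod 107)
The inverse is -49 mod 107 = 58
Verification: 24 × 58 = 1392 = 13 × 107 + 1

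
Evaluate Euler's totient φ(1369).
1332

Prime factorization: 1369 = 37^2
Using the formula φ(n) = n × Π(1 - 1/p) for each prime factor p:
φ(1369) = 1369 × (1 - 1/37)
φ(1369) = 1332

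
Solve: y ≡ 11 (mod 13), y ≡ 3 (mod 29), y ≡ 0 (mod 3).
M = 13 × 29 × 3 = 1131. M₁ = 87, y₁ ≡ 3 (mod 13). M₂ = 39, y₂ ≡ 3 (mod 29). M₃ = 377, y₃ ≡ 2 (mod 3). y = 11×87×3 + 3×39×3 + 0×377×2 ≡ 960 (mod 1131)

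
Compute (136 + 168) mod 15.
4

(136 + 168) = 304
304 mod 15 = 4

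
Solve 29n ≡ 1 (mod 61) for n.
40

Using Extended Euclidean Algorithm:
gcd(29, 61) = 1
Bezout coefficients: 29 × -21 + 61 × 10 = 1
So 29 × -21 ≡ 1 (mod 61)
The inverse is -21 mod 61 = 40
Verification: 29 × 40 = 1160 = 19 × 61 + 1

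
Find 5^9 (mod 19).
9 = 8 + 1 (binary 1001). Repeated squaring mod 19: 5^1 ≡ 5; 5^2 ≡ 5² = 25 ≡ 6; 5^4 ≡ 6² = 36 ≡ 17; 5^8 ≡ 17² = 289 ≡ 4. Multiply: 5^9 = 5^8 × 5^1 ≡ 4 × 5 (mod 19): 4 × 5 = 20 ≡ 1. So 5^9 ≡ 1 (mod 19).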